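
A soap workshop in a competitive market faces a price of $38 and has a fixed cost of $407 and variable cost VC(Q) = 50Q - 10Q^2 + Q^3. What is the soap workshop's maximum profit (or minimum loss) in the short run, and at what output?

Profit = -$335 at Q = 6

AVC = 50 - 10Q + Q^2 has its minimum $25 at Q = 5; price $38 clears that bar, so the firm operates.
With MC = 50 - 20Q + 3Q^2, P = MC on the upward-sloping part at Q* = 6.
TR = 38·6 = 228. TC = 407 + 156 = 563. Profit = 228 − 563 = -$335.
That loss of $335 beats the $407 the firm would lose by shutting down; producing recovers $72 of fixed cost.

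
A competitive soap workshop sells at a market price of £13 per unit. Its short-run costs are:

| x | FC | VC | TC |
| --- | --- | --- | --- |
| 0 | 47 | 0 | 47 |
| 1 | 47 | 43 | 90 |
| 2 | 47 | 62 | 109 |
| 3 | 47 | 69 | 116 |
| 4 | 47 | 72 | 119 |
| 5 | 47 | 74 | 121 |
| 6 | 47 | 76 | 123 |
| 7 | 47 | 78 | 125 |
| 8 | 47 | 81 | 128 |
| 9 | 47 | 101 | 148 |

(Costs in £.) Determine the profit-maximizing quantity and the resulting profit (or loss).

x = 8; profit = -£24

Compute π = P·x − TC at each output: x=0: -47; x=1: -77; x=2: -83; x=3: -77; x=4: -67; x=5: -56; x=6: -45; x=7: -34; x=8: -24; x=9: -31.
Profit is maximized at x = 8. AVC there is 81/8 = £10.12 ≤ P, so producing beats shutting down (which would give -£47).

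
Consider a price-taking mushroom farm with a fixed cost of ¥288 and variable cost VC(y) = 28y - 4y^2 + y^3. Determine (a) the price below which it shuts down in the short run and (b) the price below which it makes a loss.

Shutdown price = ¥24; break-even price = ¥88

Shutdown price = min AVC. AVC = 28 - 4y + y^2, with vertex at y = 2 and minimum ¥24.
ATC = 288/y + 28 - 4y + y^2. Setting dATC/dy = −288/y^2 − 4 + 2y = 0 gives y = 6 (since 2·6^3 − 4·6^2 = 288).
min ATC = 288/6 + 28 − 4·6 + 6^2 = ¥88. That is the break-even price.
For ¥24 ≤ P < ¥88 the firm produces at a loss; below ¥24 it shuts down.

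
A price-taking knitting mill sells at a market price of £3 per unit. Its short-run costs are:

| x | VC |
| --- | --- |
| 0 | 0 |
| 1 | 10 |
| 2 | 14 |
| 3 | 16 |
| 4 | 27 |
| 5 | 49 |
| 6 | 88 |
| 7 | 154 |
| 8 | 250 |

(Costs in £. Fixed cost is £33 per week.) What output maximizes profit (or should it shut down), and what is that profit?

x = 0 (shut down); profit = -£33

Profit at each row (π = 3x − TC): x=0: -33; x=1: -40; x=2: -41; x=3: -40; x=4: -48; x=5: -67; x=6: -103; x=7: -166; x=8: -259.
Profit is highest at x = 0. Equivalently, the lowest AVC in the table is 16/3 ≈ £5.33 at x = 3, and P = £3 falls below it — price never covers variable cost, so the firm shuts down and loses only its fixed cost.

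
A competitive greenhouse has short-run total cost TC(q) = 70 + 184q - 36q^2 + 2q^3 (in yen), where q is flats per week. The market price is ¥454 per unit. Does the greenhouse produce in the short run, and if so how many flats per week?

From TC, MC = TC'(q) = 184 - 72q + 6q^2 and AVC = VC/q = 184 - 36q + 2q^2.
AVC hits its minimum where MC = AVC, at q = 9, giving min AVC = 184 - 36·9 + 2·9^2 = ¥22.
Because ¥454 ≥ ¥22, revenue can cover variable cost; the firm operates.
Solving P = MC: -270 - 72q + 6q^2 = 0 ⇒ q = -3 or 15. On the upward-sloping branch, q* = 15.
Check: AVC at q = 15 is ¥94 ≤ P, so revenue covers variable cost.
Profit = P·q − TC = 454·15 − 1480 = ¥5330.

Produce at q = 15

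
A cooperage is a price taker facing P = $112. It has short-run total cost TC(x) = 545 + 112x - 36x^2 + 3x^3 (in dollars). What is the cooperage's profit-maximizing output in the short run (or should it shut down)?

Produce at x = 8

From TC, MC = TC'(x) = 112 - 72x + 9x^2 and AVC = VC/x = 112 - 36x + 3x^2.
The AVC parabola has its vertex at x = 36/6 = 6, where AVC = 112 - 36·6 + 3·6^2 = $4.
Because $112 ≥ $4, revenue can cover variable cost; the firm operates.
Set P = MC: 112 = 112 - 72x + 9x^2 → -72x + 9x^2 = 0. The roots are x = 0 and x = 8; the profit-maximizing output is on the rising part of MC, so x* = 8.
Check: AVC at x = 8 is $16 ≤ P, so revenue covers variable cost.
Profit = P·x − TC = 112·8 − 673 = $223.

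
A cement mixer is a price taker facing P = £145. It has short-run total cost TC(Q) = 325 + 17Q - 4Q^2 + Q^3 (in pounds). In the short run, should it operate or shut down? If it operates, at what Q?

Produce at Q = 8

Strip out fixed cost: VC = 17Q - 4Q^2 + Q^3. Then AVC = 17 - 4Q + Q^2 and MC = 17 - 8Q + 3Q^2.
AVC is minimized where dAVC/dQ = -4 + 2Q = 0, at Q = 2; min AVC = 17 - 4·2 + 2^2 = £13.
Because £145 ≥ £13, revenue can cover variable cost; the firm operates.
P = MC gives -128 - 8Q + 3Q^2 = 0, with roots -16/3 and 8. Take the larger (rising MC): Q* = 8.
Check: AVC at Q = 8 is £49 ≤ P, so revenue covers variable cost.
Profit = P·Q − TC = 145·8 − 717 = £443.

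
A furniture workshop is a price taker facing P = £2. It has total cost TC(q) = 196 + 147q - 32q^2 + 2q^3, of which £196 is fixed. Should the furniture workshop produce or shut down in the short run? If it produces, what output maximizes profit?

Variable cost is VC = 147q - 32q^2 + 2q^3, so AVC = VC/q = 147 - 32q + 2q^2 and MC = dTC/dq = 147 - 64q + 6q^2.
AVC hits its minimum where MC = AVC, at q = 8, giving min AVC = 147 - 32·8 + 2·8^2 = £19.
Since P = £2 < min AVC = £19, price fails to cover variable cost at any output.
Shutting down limits the loss to fixed cost, £196.

Shut down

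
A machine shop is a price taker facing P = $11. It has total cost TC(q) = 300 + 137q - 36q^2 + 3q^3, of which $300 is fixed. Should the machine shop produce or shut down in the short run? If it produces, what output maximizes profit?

From TC, MC = TC'(q) = 137 - 72q + 9q^2 and AVC = VC/q = 137 - 36q + 3q^2.
The AVC parabola has its vertex at q = 36/6 = 6, where AVC = 137 - 36·6 + 3·6^2 = $29.
P = $11 lies below min AVC = $29; no output level covers variable cost.
The firm minimizes its loss by shutting down and losing only its fixed cost of $300.

Shut down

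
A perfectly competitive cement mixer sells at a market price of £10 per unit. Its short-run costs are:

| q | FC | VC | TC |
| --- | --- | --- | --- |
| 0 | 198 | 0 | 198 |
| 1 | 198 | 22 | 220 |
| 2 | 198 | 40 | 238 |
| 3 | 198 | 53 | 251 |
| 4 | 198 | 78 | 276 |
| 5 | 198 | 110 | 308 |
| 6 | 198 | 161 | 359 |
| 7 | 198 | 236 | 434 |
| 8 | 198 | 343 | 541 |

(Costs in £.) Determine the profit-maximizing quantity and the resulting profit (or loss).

q = 0 (shut down); profit = -£198

Compute π = P·q − TC at each output: q=0: -198; q=1: -210; q=2: -218; q=3: -221; q=4: -236; q=5: -258; q=6: -299; q=7: -364; q=8: -461.
Profit is highest at q = 0. Equivalently, the lowest AVC in the table is 53/3 ≈ £17.67 at q = 3, and P = £10 falls below it — price never covers variable cost, so the firm shuts down and loses only its fixed cost.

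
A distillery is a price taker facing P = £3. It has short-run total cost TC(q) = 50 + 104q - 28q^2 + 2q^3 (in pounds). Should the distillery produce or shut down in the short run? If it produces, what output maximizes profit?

Strip out fixed cost: VC = 104q - 28q^2 + 2q^3. Then AVC = 104 - 28q + 2q^2 and MC = 104 - 56q + 6q^2.
AVC hits its minimum where MC = AVC, at q = 7, giving min AVC = 104 - 28·7 + 2·7^2 = £6.
Since P = £3 < min AVC = £6, price fails to cover variable cost at any output.
The firm minimizes its loss by shutting down and losing only its fixed cost of £50.

Shut down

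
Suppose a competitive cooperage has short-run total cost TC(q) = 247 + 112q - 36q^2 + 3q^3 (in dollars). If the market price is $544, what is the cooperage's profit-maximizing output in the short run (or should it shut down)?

Produce at q = 12

Variable cost is VC = 112q - 36q^2 + 3q^3, so AVC = VC/q = 112 - 36q + 3q^2 and MC = dTC/dq = 112 - 72q + 9q^2.
AVC hits its minimum where MC = AVC, at q = 6, giving min AVC = 112 - 36·6 + 3·6^2 = $4.
Since P = $544 ≥ min AVC = $4, price covers variable cost and the firm should produce.
P = MC gives -432 - 72q + 9q^2 = 0, with roots -4 and 12. Take the larger (rising MC): q* = 12.
Check: AVC at q = 12 is $112 ≤ P, so revenue covers variable cost.
Profit = P·q − TC = 544·12 − 1591 = $4937.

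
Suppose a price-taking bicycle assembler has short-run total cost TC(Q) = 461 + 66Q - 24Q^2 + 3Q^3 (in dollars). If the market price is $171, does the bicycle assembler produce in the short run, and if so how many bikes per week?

Produce at Q = 7

Strip out fixed cost: VC = 66Q - 24Q^2 + 3Q^3. Then AVC = 66 - 24Q + 3Q^2 and MC = 66 - 48Q + 9Q^2.
AVC hits its minimum where MC = AVC, at Q = 4, giving min AVC = 66 - 24·4 + 3·4^2 = $18.
Since P = $171 ≥ min AVC = $18, price covers variable cost and the firm should produce.
Set P = MC: 171 = 66 - 48Q + 9Q^2 → -105 - 48Q + 9Q^2 = 0. The roots are Q = -5/3 and Q = 7; the profit-maximizing output is on the rising part of MC, so Q* = 7.
Check: AVC at Q = 7 is $45 ≤ P, so revenue covers variable cost.
Profit = P·Q − TC = 171·7 − 776 = $421.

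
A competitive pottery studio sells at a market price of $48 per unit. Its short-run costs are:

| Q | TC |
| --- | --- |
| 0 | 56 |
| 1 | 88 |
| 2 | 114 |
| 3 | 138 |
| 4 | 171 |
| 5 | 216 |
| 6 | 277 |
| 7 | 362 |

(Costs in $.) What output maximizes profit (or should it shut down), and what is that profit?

Tabulate TR − TC: Q=0: -56; Q=1: -40; Q=2: -18; Q=3: 6; Q=4: 21; Q=5: 24; Q=6: 11; Q=7: -26.
Profit is maximized at Q = 5. AVC there is 160/5 = $32 ≤ P, so producing beats shutting down (which would give -$56).

Q = 5; profit = $24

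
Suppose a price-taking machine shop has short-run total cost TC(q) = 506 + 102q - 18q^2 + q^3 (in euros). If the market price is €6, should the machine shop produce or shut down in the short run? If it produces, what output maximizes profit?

From TC, MC = TC'(q) = 102 - 36q + 3q^2 and AVC = VC/q = 102 - 18q + q^2.
AVC hits its minimum where MC = AVC, at q = 9, giving min AVC = 102 - 18·9 + 9^2 = €21.
With P < min AVC (€6 < €21), every unit sold adds to the loss.
Shutting down limits the loss to fixed cost, €506.

Shut down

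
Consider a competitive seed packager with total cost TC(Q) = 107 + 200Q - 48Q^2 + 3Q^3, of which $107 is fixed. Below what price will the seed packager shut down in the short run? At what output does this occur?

$8 per unit, at Q = 8

The firm shuts down when price falls below the minimum of average variable cost. AVC = VC/Q = 200 - 48Q + 3Q^2.
dAVC/dQ = -48 + 6Q = 0 gives Q = 8. min AVC = 200 - 48·8 + 3·8^2 = 8.
For P < $8 the firm produces nothing.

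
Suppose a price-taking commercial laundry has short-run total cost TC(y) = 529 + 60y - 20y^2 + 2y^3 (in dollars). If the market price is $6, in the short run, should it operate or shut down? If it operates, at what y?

From TC, MC = TC'(y) = 60 - 40y + 6y^2 and AVC = VC/y = 60 - 20y + 2y^2.
AVC hits its minimum where MC = AVC, at y = 5, giving min AVC = 60 - 20·5 + 2·5^2 = $10.
With P < min AVC ($6 < $10), every unit sold adds to the loss.
The firm minimizes its loss by shutting down and losing only its fixed cost of $529.

Shut down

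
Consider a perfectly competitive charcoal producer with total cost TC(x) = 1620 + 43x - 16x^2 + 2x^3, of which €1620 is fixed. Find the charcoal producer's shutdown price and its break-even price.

Shutdown price = €11; break-even price = €241

AVC = 43 - 16x + 2x^2; minimized at x = 4, giving min AVC = €11. That is the shutdown price.
ATC = 1620/x + 43 - 16x + 2x^2. Setting dATC/dx = −1620/x^2 − 16 + 4x = 0 gives x = 9 (since 4·9^3 − 16·9^2 = 1620).
min ATC = 1620/9 + 43 − 16·9 + 2·9^2 = €241. That is the break-even price.
Between these two prices the firm operates at a loss; above €241 it earns a profit.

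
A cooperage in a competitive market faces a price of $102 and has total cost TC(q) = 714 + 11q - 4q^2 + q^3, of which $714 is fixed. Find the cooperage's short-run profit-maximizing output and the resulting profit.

Profit = -$224 at q = 7

AVC = 11 - 4q + q^2; min AVC = $7 at q = 2. Since P = $102 ≥ min AVC, the firm produces.
With MC = 11 - 8q + 3q^2, P = MC on the upward-sloping part at q* = 7.
TR = 102·7 = 714. TC = 714 + 224 = 938. Profit = 714 − 938 = -$224.
Shutting down would mean losing the fixed cost of $714, so operating at a loss of $224 is better by $490.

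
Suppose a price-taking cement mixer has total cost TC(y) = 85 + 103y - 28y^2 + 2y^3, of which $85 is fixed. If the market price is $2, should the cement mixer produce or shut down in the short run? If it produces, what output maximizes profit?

Variable cost is VC = 103y - 28y^2 + 2y^3, so AVC = VC/y = 103 - 28y + 2y^2 and MC = dTC/dy = 103 - 56y + 6y^2.
AVC is minimized where dAVC/dy = -28 + 4y = 0, at y = 7; min AVC = 103 - 28·7 + 2·7^2 = $5.
P = $2 lies below min AVC = $5; no output level covers variable cost.
Best response: produce nothing and absorb the $85 fixed cost.

Shut down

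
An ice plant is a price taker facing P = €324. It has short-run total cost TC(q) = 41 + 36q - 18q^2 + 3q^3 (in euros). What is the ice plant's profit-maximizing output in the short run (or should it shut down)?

Produce at q = 8

Variable cost is VC = 36q - 18q^2 + 3q^3, so AVC = VC/q = 36 - 18q + 3q^2 and MC = dTC/dq = 36 - 36q + 9q^2.
AVC hits its minimum where MC = AVC, at q = 3, giving min AVC = 36 - 18·3 + 3·3^2 = €9.
P = €324 exceeds min AVC = €9, so the firm stays open.
Solving P = MC: -288 - 36q + 9q^2 = 0 ⇒ q = -4 or 8. On the upward-sloping branch, q* = 8.
Check: AVC at q = 8 is €84 ≤ P, so revenue covers variable cost.
Profit = P·q − TC = 324·8 − 713 = €1879.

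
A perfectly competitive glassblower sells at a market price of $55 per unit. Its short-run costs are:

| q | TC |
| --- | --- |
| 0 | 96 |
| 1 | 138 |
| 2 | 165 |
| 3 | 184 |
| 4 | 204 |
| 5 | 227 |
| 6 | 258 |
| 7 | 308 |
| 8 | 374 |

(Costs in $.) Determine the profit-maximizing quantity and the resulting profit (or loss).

q = 7; profit = $77

Tabulate TR − TC: q=0: -96; q=1: -83; q=2: -55; q=3: -19; q=4: 16; q=5: 48; q=6: 72; q=7: 77; q=8: 66.
Profit is maximized at q = 7. AVC there is 212/7 = $30.29 ≤ P, so producing beats shutting down (which would give -$96).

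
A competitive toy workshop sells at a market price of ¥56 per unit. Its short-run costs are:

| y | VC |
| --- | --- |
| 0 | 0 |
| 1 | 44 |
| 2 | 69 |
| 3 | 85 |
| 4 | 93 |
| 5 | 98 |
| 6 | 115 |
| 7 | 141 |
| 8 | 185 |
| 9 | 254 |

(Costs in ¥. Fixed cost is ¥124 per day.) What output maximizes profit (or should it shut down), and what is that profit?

y = 8; profit = ¥139

Compute π = P·y − TC at each output: y=0: -124; y=1: -112; y=2: -81; y=3: -41; y=4: 7; y=5: 58; y=6: 97; y=7: 127; y=8: 139; y=9: 126.
Profit is maximized at y = 8. AVC there is 185/8 = ¥23.12 ≤ P, so producing beats shutting down (which would give -¥124).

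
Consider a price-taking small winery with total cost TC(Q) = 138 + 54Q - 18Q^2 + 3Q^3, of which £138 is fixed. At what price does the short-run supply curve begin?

£27 per unit

Short-run supply begins at min AVC. From VC = 54Q - 18Q^2 + 3Q^3, AVC = 54 - 18Q + 3Q^2.
At the minimum of AVC, MC = AVC. MC = 54 - 36Q + 9Q^2; setting MC = AVC gives 6Q^2 - 18Q = 0, so Q = 3. min AVC = 27.
For P < £27 the firm produces nothing.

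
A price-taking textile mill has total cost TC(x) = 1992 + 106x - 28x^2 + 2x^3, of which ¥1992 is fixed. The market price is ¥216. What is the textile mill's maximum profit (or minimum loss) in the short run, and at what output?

Profit = -¥56 at x = 11

AVC = 106 - 28x + 2x^2 has its minimum ¥8 at x = 7; price ¥216 clears that bar, so the firm operates.
MC = 106 - 56x + 6x^2. Setting P = MC and taking the root on the rising branch gives x* = 11.
TR = 216·11 = 2376. TC = 1992 + 440 = 2432. Profit = 2376 − 2432 = -¥56.
Shutting down would mean losing the fixed cost of ¥1992, so operating at a loss of ¥56 is better by ¥1936.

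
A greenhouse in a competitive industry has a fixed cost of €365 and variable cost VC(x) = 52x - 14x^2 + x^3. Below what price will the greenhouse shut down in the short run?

€3 per unit

The firm shuts down when price falls below the minimum of average variable cost. AVC = VC/x = 52 - 14x + x^2.
At the minimum of AVC, MC = AVC. MC = 52 - 28x + 3x^2; setting MC = AVC gives 2x^2 - 14x = 0, so x = 7. min AVC = 3.
For P < €3 the firm produces nothing.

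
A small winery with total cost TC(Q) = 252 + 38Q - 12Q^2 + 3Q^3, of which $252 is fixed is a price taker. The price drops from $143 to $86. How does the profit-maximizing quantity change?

Output falls from 5 to 4

MC = 38 - 24Q + 9Q^2; the shutdown threshold is min AVC = $26 (at Q = 2).
With P = $143 above the shutdown price, P = MC gives Q = 5.
At P = $86 ≥ min AVC, set P = MC: Q = 4. The firm stays open but cuts output.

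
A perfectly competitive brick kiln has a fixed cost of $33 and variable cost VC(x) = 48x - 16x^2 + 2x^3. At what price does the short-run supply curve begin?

The shutdown price is the minimum of AVC. VC = 48x - 16x^2 + 2x^3, so AVC = 48 - 16x + 2x^2.
dAVC/dx = -16 + 4x = 0 gives x = 4. min AVC = 48 - 16·4 + 2·4^2 = 16.
For P < $16 the firm produces nothing.

$16 per unit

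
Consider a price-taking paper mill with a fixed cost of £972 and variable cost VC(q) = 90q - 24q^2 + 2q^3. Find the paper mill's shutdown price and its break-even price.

AVC = 90 - 24q + 2q^2; minimized at q = 6, giving min AVC = £18. That is the shutdown price.
ATC = 972/q + 90 - 24q + 2q^2. Setting dATC/dq = −972/q^2 − 24 + 4q = 0 gives q = 9 (since 4·9^3 − 24·9^2 = 972).
min ATC = 972/9 + 90 − 24·9 + 2·9^2 = £144. That is the break-even price.
For £18 ≤ P < £144 the firm produces at a loss; below £18 it shuts down.

Shutdown price = £18; break-even price = £144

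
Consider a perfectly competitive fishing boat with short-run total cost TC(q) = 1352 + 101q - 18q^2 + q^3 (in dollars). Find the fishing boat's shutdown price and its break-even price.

Shutdown price = $20; break-even price = $140

Shutdown price = min AVC. AVC = 101 - 18q + q^2, with vertex at q = 9 and minimum $20.
ATC = 1352/q + 101 - 18q + q^2. Setting dATC/dq = −1352/q^2 − 18 + 2q = 0 gives q = 13 (since 2·13^3 − 18·13^2 = 1352).
min ATC = 1352/13 + 101 − 18·13 + 13^2 = $140. That is the break-even price.
For $20 ≤ P < $140 the firm produces at a loss; below $20 it shuts down.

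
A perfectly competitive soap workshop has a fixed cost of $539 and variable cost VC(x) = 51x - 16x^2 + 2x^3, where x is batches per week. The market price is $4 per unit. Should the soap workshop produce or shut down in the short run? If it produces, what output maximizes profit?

Shut down

Strip out fixed cost: VC = 51x - 16x^2 + 2x^3. Then AVC = 51 - 16x + 2x^2 and MC = 51 - 32x + 6x^2.
The AVC parabola has its vertex at x = 16/4 = 4, where AVC = 51 - 16·4 + 2·4^2 = $19.
With P < min AVC ($4 < $19), every unit sold adds to the loss.
Best response: produce nothing and absorb the $539 fixed cost.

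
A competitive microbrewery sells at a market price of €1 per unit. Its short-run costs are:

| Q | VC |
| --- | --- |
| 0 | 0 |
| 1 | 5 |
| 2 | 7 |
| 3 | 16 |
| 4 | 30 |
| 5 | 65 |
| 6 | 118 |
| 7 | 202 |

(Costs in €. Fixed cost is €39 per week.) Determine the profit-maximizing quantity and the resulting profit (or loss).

Q = 0 (shut down); profit = -€39

Compute π = P·Q − TC at each output: Q=0: -39; Q=1: -43; Q=2: -44; Q=3: -52; Q=4: -65; Q=5: -99; Q=6: -151; Q=7: -234.
Profit is highest at Q = 0. Equivalently, the lowest AVC in the table is 7/2 ≈ €3.50 at Q = 2, and P = €1 falls below it — price never covers variable cost, so the firm shuts down and loses only its fixed cost.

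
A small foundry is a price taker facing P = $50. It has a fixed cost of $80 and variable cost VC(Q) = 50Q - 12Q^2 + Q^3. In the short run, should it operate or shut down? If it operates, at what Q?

Variable cost is VC = 50Q - 12Q^2 + Q^3, so AVC = VC/Q = 50 - 12Q + Q^2 and MC = dTC/dQ = 50 - 24Q + 3Q^2.
The AVC parabola has its vertex at Q = 12/2 = 6, where AVC = 50 - 12·6 + 6^2 = $14.
Since P = $50 ≥ min AVC = $14, price covers variable cost and the firm should produce.
Solving P = MC: -24Q + 3Q^2 = 0 ⇒ Q = 0 or 8. On the upward-sloping branch, Q* = 8.
Check: AVC at Q = 8 is $18 ≤ P, so revenue covers variable cost.
Profit = P·Q − TC = 50·8 − 224 = $176.

Produce at Q = 8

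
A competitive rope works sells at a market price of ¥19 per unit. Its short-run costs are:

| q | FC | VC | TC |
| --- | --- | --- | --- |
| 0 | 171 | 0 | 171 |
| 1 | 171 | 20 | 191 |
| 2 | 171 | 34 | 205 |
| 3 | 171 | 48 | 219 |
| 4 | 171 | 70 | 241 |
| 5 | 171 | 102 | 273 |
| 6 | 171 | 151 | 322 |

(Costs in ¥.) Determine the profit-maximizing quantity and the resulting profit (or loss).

Tabulate TR − TC: q=0: -171; q=1: -172; q=2: -167; q=3: -162; q=4: -165; q=5: -178; q=6: -208.
Profit is maximized at q = 3. AVC there is 48/3 = ¥16 ≤ P, so producing beats shutting down (which would give -¥171).

q = 3; profit = -¥162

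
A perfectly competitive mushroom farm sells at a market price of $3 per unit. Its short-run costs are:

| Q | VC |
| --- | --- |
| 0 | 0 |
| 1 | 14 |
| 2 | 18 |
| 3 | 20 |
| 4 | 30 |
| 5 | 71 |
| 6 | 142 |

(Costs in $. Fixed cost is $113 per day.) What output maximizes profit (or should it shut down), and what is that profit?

Q = 0 (shut down); profit = -$113

Tabulate TR − TC: Q=0: -113; Q=1: -124; Q=2: -125; Q=3: -124; Q=4: -131; Q=5: -169; Q=6: -237.
Profit is highest at Q = 0. Equivalently, the lowest AVC in the table is 20/3 ≈ $6.67 at Q = 3, and P = $3 falls below it — price never covers variable cost, so the firm shuts down and loses only its fixed cost.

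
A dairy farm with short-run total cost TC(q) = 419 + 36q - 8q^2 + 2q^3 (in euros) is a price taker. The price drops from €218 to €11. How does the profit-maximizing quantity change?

AVC = 36 - 8q + 2q^2, minimized at q = 2 where min AVC = €28. MC = 36 - 16q + 6q^2.
With P = €218 above the shutdown price, P = MC gives q = 7.
At P = €11 < min AVC = €28, price no longer covers variable cost at any output, so the firm shuts down: q = 0.

Output falls from 7 to 0 (the firm shuts down)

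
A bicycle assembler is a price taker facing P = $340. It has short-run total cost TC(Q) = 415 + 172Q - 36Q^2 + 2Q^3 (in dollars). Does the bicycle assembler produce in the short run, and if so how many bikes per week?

From TC, MC = TC'(Q) = 172 - 72Q + 6Q^2 and AVC = VC/Q = 172 - 36Q + 2Q^2.
AVC hits its minimum where MC = AVC, at Q = 9, giving min AVC = 172 - 36·9 + 2·9^2 = $10.
Because $340 ≥ $10, revenue can cover variable cost; the firm operates.
Set P = MC: 340 = 172 - 72Q + 6Q^2 → -168 - 72Q + 6Q^2 = 0. The roots are Q = -2 and Q = 14; the profit-maximizing output is on the rising part of MC, so Q* = 14.
Check: AVC at Q = 14 is $60 ≤ P, so revenue covers variable cost.
Profit = P·Q − TC = 340·14 − 1255 = $3505.

Produce at Q = 14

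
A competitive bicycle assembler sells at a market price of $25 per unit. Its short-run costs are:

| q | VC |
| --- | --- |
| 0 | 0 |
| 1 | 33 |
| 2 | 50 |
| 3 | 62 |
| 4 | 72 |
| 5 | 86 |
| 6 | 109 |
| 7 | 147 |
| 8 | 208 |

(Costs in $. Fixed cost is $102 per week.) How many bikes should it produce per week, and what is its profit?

q = 6; profit = -$61

Profit at each row (π = 25q − TC): q=0: -102; q=1: -110; q=2: -102; q=3: -89; q=4: -74; q=5: -63; q=6: -61; q=7: -74; q=8: -110.
Profit is maximized at q = 6. AVC there is 109/6 = $18.17 ≤ P, so producing beats shutting down (which would give -$102).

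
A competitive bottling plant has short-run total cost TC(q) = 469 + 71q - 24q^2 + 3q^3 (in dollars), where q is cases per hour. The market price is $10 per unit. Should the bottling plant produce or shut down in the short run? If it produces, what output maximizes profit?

Strip out fixed cost: VC = 71q - 24q^2 + 3q^3. Then AVC = 71 - 24q + 3q^2 and MC = 71 - 48q + 9q^2.
The AVC parabola has its vertex at q = 24/6 = 4, where AVC = 71 - 24·4 + 3·4^2 = $23.
P = $10 lies below min AVC = $23; no output level covers variable cost.
Shutting down limits the loss to fixed cost, $469.

Shut down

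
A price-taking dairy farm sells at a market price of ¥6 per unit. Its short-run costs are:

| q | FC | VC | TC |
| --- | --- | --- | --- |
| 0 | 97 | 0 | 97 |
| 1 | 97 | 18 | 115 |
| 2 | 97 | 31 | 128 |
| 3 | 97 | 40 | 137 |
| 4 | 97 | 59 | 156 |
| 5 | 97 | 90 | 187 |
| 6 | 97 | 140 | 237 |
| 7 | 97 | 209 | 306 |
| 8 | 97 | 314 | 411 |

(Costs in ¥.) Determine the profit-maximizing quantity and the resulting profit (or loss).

q = 0 (shut down); profit = -¥97

Profit at each row (π = 6q − TC): q=0: -97; q=1: -109; q=2: -116; q=3: -119; q=4: -132; q=5: -157; q=6: -201; q=7: -264; q=8: -363.
Profit is highest at q = 0. Equivalently, the lowest AVC in the table is 40/3 ≈ ¥13.33 at q = 3, and P = ¥6 falls below it — price never covers variable cost, so the firm shuts down and loses only its fixed cost.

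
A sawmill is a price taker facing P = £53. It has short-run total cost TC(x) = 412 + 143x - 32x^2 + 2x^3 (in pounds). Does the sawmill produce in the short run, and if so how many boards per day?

Produce at x = 9

From TC, MC = TC'(x) = 143 - 64x + 6x^2 and AVC = VC/x = 143 - 32x + 2x^2.
AVC is minimized where dAVC/dx = -32 + 4x = 0, at x = 8; min AVC = 143 - 32·8 + 2·8^2 = £15.
P = £53 exceeds min AVC = £15, so the firm stays open.
P = MC gives 90 - 64x + 6x^2 = 0, with roots 5/3 and 9. Take the larger (rising MC): x* = 9.
Check: AVC at x = 9 is £17 ≤ P, so revenue covers variable cost.
Profit = P·x − TC = 53·9 − 565 = -£88, a loss, but smaller than the £412 fixed cost the firm would lose by shutting down.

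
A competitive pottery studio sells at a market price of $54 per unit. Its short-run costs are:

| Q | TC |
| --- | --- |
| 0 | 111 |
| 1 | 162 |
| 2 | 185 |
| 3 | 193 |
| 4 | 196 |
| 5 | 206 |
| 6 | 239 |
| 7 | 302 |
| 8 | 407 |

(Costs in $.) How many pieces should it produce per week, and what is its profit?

Q = 6; profit = $85

Compute π = P·Q − TC at each output: Q=0: -111; Q=1: -108; Q=2: -77; Q=3: -31; Q=4: 20; Q=5: 64; Q=6: 85; Q=7: 76; Q=8: 25.
Profit is maximized at Q = 6. AVC there is 128/6 = $21.33 ≤ P, so producing beats shutting down (which would give -$111).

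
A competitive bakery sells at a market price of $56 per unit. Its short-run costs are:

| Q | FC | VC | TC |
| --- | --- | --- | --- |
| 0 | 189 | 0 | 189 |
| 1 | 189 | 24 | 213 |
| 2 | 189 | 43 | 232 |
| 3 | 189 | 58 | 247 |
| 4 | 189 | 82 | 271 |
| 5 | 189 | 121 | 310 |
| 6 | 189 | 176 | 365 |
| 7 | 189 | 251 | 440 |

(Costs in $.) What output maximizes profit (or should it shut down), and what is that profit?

Compute π = P·Q − TC at each output: Q=0: -189; Q=1: -157; Q=2: -120; Q=3: -79; Q=4: -47; Q=5: -30; Q=6: -29; Q=7: -48.
Profit is maximized at Q = 6. AVC there is 176/6 = $29.33 ≤ P, so producing beats shutting down (which would give -$189).

Q = 6; profit = -$29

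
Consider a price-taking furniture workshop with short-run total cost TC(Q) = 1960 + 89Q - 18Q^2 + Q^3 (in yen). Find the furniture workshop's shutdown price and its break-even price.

AVC = 89 - 18Q + Q^2; minimized at Q = 9, giving min AVC = ¥8. That is the shutdown price.
ATC = 1960/Q + 89 - 18Q + Q^2. Setting dATC/dQ = −1960/Q^2 − 18 + 2Q = 0 gives Q = 14 (since 2·14^3 − 18·14^2 = 1960).
min ATC = 1960/14 + 89 − 18·14 + 14^2 = ¥173. That is the break-even price.
Between these two prices the firm operates at a loss; above ¥173 it earns a profit.

Shutdown price = ¥8; break-even price = ¥173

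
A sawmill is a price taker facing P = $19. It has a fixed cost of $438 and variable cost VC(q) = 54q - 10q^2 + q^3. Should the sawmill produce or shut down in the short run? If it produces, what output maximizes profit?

Shut down

From TC, MC = TC'(q) = 54 - 20q + 3q^2 and AVC = VC/q = 54 - 10q + q^2.
AVC hits its minimum where MC = AVC, at q = 5, giving min AVC = 54 - 10·5 + 5^2 = $29.
P = $19 lies below min AVC = $29; no output level covers variable cost.
The firm minimizes its loss by shutting down and losing only its fixed cost of $438.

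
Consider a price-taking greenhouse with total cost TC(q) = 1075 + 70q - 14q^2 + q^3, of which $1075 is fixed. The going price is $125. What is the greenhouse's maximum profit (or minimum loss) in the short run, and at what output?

AVC = 70 - 14q + q^2 has its minimum $21 at q = 7; price $125 clears that bar, so the firm operates.
With MC = 70 - 28q + 3q^2, P = MC on the upward-sloping part at q* = 11.
TR = 125·11 = 1375. TC = 1075 + 407 = 1482. Profit = 1375 − 1482 = -$107.
That loss of $107 beats the $1075 the firm would lose by shutting down; producing recovers $968 of fixed cost.

Profit = -$107 at q = 11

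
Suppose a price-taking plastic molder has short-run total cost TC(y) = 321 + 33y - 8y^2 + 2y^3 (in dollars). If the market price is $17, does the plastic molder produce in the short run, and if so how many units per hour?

Shut down

From TC, MC = TC'(y) = 33 - 16y + 6y^2 and AVC = VC/y = 33 - 8y + 2y^2.
AVC hits its minimum where MC = AVC, at y = 2, giving min AVC = 33 - 8·2 + 2·2^2 = $25.
With P < min AVC ($17 < $25), every unit sold adds to the loss.
The firm minimizes its loss by shutting down and losing only its fixed cost of $321.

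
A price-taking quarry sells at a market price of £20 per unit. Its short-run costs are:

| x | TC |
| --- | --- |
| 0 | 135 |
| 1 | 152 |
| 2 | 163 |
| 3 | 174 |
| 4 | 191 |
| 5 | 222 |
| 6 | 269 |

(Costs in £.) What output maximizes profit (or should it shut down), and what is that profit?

x = 4; profit = -£111

Profit at each row (π = 20x − TC): x=0: -135; x=1: -132; x=2: -123; x=3: -114; x=4: -111; x=5: -122; x=6: -149.
Profit is maximized at x = 4. AVC there is 56/4 = £14 ≤ P, so producing beats shutting down (which would give -£135).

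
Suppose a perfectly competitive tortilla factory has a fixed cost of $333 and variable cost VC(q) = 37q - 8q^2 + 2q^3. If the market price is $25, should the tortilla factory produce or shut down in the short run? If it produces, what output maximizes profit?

Variable cost is VC = 37q - 8q^2 + 2q^3, so AVC = VC/q = 37 - 8q + 2q^2 and MC = dTC/dq = 37 - 16q + 6q^2.
AVC is minimized where dAVC/dq = -8 + 4q = 0, at q = 2; min AVC = 37 - 8·2 + 2·2^2 = $29.
Since P = $25 < min AVC = $29, price fails to cover variable cost at any output.
The firm minimizes its loss by shutting down and losing only its fixed cost of $333.

Shut down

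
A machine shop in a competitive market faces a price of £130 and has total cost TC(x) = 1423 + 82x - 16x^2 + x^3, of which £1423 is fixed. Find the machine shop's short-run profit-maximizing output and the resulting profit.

AVC = 82 - 16x + x^2 has its minimum £18 at x = 8; price £130 clears that bar, so the firm operates.
MC = 82 - 32x + 3x^2. Setting P = MC and taking the root on the rising branch gives x* = 12.
TR = 130·12 = 1560. TC = 1423 + 408 = 1831. Profit = 1560 − 1831 = -£271.
Shutting down would mean losing the fixed cost of £1423, so operating at a loss of £271 is better by £1152.

Profit = -£271 at x = 12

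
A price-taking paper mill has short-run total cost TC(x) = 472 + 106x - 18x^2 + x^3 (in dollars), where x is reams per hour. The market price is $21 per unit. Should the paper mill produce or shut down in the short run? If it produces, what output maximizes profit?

Variable cost is VC = 106x - 18x^2 + x^3, so AVC = VC/x = 106 - 18x + x^2 and MC = dTC/dx = 106 - 36x + 3x^2.
AVC hits its minimum where MC = AVC, at x = 9, giving min AVC = 106 - 18·9 + 9^2 = $25.
P = $21 lies below min AVC = $25; no output level covers variable cost.
The firm minimizes its loss by shutting down and losing only its fixed cost of $472.

Shut down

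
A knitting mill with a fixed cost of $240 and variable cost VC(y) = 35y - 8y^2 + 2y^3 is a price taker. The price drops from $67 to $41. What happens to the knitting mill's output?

AVC = 35 - 8y + 2y^2, minimized at y = 2 where min AVC = $27. MC = 35 - 16y + 6y^2.
With P = $67 above the shutdown price, P = MC gives y = 4.
At P = $41 ≥ min AVC, set P = MC: y = 3. The firm stays open but cuts output.

Output falls from 4 to 3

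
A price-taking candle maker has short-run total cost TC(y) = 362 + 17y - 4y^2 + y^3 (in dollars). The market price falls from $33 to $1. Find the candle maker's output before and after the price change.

MC = 17 - 8y + 3y^2; the shutdown threshold is min AVC = $13 (at y = 2).
With P = $33 above the shutdown price, P = MC gives y = 4.
At P = $1 < min AVC = $13, price no longer covers variable cost at any output, so the firm shuts down: y = 0.

Output falls from 4 to 0 (the firm shuts down)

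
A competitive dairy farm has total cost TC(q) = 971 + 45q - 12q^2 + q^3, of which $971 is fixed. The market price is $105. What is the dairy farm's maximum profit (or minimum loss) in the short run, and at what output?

Profit = -$171 at q = 10

AVC = 45 - 12q + q^2 has its minimum $9 at q = 6; price $105 clears that bar, so the firm operates.
MC = 45 - 24q + 3q^2. Setting P = MC and taking the root on the rising branch gives q* = 10.
TR = 105·10 = 1050. TC = 971 + 250 = 1221. Profit = 1050 − 1221 = -$171.
That loss of $171 beats the $971 the firm would lose by shutting down; producing recovers $800 of fixed cost.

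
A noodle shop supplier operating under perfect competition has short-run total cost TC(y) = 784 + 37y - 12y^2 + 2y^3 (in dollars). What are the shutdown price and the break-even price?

Shutdown price = $19; break-even price = $163

AVC = 37 - 12y + 2y^2; minimized at y = 3, giving min AVC = $19. That is the shutdown price.
ATC = 784/y + 37 - 12y + 2y^2. Setting dATC/dy = −784/y^2 − 12 + 4y = 0 gives y = 7 (since 4·7^3 − 12·7^2 = 784).
min ATC = 784/7 + 37 − 12·7 + 2·7^2 = $163. That is the break-even price.
For $19 ≤ P < $163 the firm produces at a loss; below $19 it shuts down.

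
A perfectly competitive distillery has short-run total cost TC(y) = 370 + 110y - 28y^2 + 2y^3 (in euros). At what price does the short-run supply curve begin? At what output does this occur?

Short-run supply begins at min AVC. From VC = 110y - 28y^2 + 2y^3, AVC = 110 - 28y + 2y^2.
dAVC/dy = -28 + 4y = 0 gives y = 7. min AVC = 110 - 28·7 + 2·7^2 = 12.
The firm shuts down for any P below €12.

€12 per unit, at y = 7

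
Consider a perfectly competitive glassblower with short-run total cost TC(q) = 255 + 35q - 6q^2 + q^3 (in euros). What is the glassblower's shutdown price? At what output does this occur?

The shutdown price is the minimum of AVC. VC = 35q - 6q^2 + q^3, so AVC = 35 - 6q + q^2.
dAVC/dq = -6 + 2q = 0 gives q = 3. min AVC = 35 - 6·3 + 3^2 = 26.
The firm shuts down for any P below €26.

€26 per unit, at q = 3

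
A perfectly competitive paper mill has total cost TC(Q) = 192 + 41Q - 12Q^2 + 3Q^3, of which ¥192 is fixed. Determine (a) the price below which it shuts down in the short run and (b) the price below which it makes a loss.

Shutdown price = ¥29; break-even price = ¥89

AVC = 41 - 12Q + 3Q^2; minimized at Q = 2, giving min AVC = ¥29. That is the shutdown price.
ATC = 192/Q + 41 - 12Q + 3Q^2. Setting dATC/dQ = −192/Q^2 − 12 + 6Q = 0 gives Q = 4 (since 6·4^3 − 12·4^2 = 192).
min ATC = 192/4 + 41 − 12·4 + 3·4^2 = ¥89. That is the break-even price.
For ¥29 ≤ P < ¥89 the firm produces at a loss; below ¥29 it shuts down.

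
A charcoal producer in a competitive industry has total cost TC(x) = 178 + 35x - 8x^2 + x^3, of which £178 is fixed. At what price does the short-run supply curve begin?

The firm shuts down when price falls below the minimum of average variable cost. AVC = VC/x = 35 - 8x + x^2.
At the minimum of AVC, MC = AVC. MC = 35 - 16x + 3x^2; setting MC = AVC gives 2x^2 - 8x = 0, so x = 4. min AVC = 19.
For P < £19 the firm produces nothing.

£19 per unit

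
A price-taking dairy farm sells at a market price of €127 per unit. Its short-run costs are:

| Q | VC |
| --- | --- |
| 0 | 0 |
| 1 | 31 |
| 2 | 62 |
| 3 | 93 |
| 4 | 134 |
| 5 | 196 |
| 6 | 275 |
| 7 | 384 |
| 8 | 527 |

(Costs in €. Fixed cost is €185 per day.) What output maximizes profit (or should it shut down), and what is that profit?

Profit at each row (π = 127Q − TC): Q=0: -185; Q=1: -89; Q=2: 7; Q=3: 103; Q=4: 189; Q=5: 254; Q=6: 302; Q=7: 320; Q=8: 304.
Profit is maximized at Q = 7. AVC there is 384/7 = €54.86 ≤ P, so producing beats shutting down (which would give -€185).

Q = 7; profit = €320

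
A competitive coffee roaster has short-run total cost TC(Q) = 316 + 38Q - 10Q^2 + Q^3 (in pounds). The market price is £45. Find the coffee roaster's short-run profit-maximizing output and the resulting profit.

AVC = 38 - 10Q + Q^2 has its minimum £13 at Q = 5; price £45 clears that bar, so the firm operates.
MC = 38 - 20Q + 3Q^2. Setting P = MC and taking the root on the rising branch gives Q* = 7.
TR = 45·7 = 315. TC = 316 + 119 = 435. Profit = 315 − 435 = -£120.
By producing, the firm covers all variable cost plus £196 of fixed cost; shutting down would lose the full £316.

Profit = -£120 at Q = 7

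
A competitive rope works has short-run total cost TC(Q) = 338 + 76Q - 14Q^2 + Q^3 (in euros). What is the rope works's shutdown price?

The shutdown price is the minimum of AVC. VC = 76Q - 14Q^2 + Q^3, so AVC = 76 - 14Q + Q^2.
At the minimum of AVC, MC = AVC. MC = 76 - 28Q + 3Q^2; setting MC = AVC gives 2Q^2 - 14Q = 0, so Q = 7. min AVC = 27.
For P < €27 the firm produces nothing.

€27 per unit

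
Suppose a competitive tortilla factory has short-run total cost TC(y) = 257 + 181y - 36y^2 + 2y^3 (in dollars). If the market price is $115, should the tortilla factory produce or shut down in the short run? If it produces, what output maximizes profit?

Produce at y = 11

From TC, MC = TC'(y) = 181 - 72y + 6y^2 and AVC = VC/y = 181 - 36y + 2y^2.
The AVC parabola has its vertex at y = 36/4 = 9, where AVC = 181 - 36·9 + 2·9^2 = $19.
Because $115 ≥ $19, revenue can cover variable cost; the firm operates.
Set P = MC: 115 = 181 - 72y + 6y^2 → 66 - 72y + 6y^2 = 0. The roots are y = 1 and y = 11; the profit-maximizing output is on the rising part of MC, so y* = 11.
Check: AVC at y = 11 is $27 ≤ P, so revenue covers variable cost.
Profit = P·y − TC = 115·11 − 554 = $711.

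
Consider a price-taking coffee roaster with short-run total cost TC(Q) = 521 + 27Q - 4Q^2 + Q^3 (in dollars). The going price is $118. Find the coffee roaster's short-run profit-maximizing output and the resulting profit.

Profit = -$31 at Q = 7

AVC = 27 - 4Q + Q^2 has its minimum $23 at Q = 2; price $118 clears that bar, so the firm operates.
With MC = 27 - 8Q + 3Q^2, P = MC on the upward-sloping part at Q* = 7.
TR = 118·7 = 826. TC = 521 + 336 = 857. Profit = 826 − 857 = -$31.
That loss of $31 beats the $521 the firm would lose by shutting down; producing recovers $490 of fixed cost.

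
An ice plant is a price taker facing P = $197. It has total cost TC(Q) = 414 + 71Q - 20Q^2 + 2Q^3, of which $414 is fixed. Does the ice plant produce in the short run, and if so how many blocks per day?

Produce at Q = 9

Strip out fixed cost: VC = 71Q - 20Q^2 + 2Q^3. Then AVC = 71 - 20Q + 2Q^2 and MC = 71 - 40Q + 6Q^2.
AVC hits its minimum where MC = AVC, at Q = 5, giving min AVC = 71 - 20·5 + 2·5^2 = $21.
Because $197 ≥ $21, revenue can cover variable cost; the firm operates.
P = MC gives -126 - 40Q + 6Q^2 = 0, with roots -7/3 and 9. Take the larger (rising MC): Q* = 9.
Check: AVC at Q = 9 is $53 ≤ P, so revenue covers variable cost.
Profit = P·Q − TC = 197·9 − 891 = $882.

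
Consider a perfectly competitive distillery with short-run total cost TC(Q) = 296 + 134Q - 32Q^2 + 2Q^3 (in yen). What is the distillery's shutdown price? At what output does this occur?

¥6 per unit, at Q = 8

The firm shuts down when price falls below the minimum of average variable cost. AVC = VC/Q = 134 - 32Q + 2Q^2.
At the minimum of AVC, MC = AVC. MC = 134 - 64Q + 6Q^2; setting MC = AVC gives 4Q^2 - 32Q = 0, so Q = 8. min AVC = 6.
For P < ¥6 the firm produces nothing.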